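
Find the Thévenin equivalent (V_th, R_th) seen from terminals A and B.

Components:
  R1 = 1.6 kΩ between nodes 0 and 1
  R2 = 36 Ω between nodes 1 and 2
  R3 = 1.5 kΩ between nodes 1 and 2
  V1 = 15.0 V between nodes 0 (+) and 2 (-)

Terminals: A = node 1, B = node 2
Step 1 — V_th is the open-circuit voltage V_A - V_B (nothing connected across the terminals).
Nodal analysis, taking node 2 as the 0 V reference.
Source V1 fixes V_0 = 15 V.
KCL at each unknown node (sum of currents leaving = 0; resistances in Ω):
  Node 1: (V_1 - 15)/1600 + (V_1 - 0)/36 + (V_1 - 0)/1500 = 0
Collecting terms: 0.02907 × V_1 = 0.009375  =>  V_1 = 0.3225 V
V_th = V_1 - V_2 = 0.3225 - 0 = 0.3225 V
Step 2 — R_th: zero the source — replace V1 by a short circuit (node 2 merges into node 0) — and find the resistance seen between A (node 1) and B (node 0).
Reduce the network between node 1 (A) and node 0 (B) by series/parallel combination:
  Rp1 = R1 ‖ R2 ‖ R3 (parallel, all between nodes 0 and 1) = 1/(1/1600 + 1/36 + 1/1500) = 34.4 Ω
R_th = 34.4 Ω

Final answer: V_th = 0.3225 V, R_th = 34.4 Ω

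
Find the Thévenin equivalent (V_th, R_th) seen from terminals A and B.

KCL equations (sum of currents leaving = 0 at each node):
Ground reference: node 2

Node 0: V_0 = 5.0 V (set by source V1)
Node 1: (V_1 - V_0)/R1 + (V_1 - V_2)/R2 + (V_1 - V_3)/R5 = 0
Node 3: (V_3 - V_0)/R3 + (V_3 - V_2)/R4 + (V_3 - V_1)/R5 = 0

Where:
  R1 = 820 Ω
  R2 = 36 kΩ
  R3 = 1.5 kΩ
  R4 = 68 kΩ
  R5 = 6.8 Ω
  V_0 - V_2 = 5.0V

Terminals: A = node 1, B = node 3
Step 1 — V_th is the open-circuit voltage V_A - V_B (nothing connected across the terminals).
Nodal analysis, taking node 2 as the 0 V reference.
Source V1 fixes V_0 = 5 V.
KCL at each unknown node (sum of currents leaving = 0; resistances in Ω):
  Node 1: (V_1 - 5)/820 + (V_1 - 0)/36000 + (V_1 - V_3)/6.8 = 0
  Node 3: (V_3 - 5)/1500 + (V_3 - 0)/68000 + (V_3 - V_1)/6.8 = 0
Collecting terms (coefficients in siemens):
  0.1483·V_1 - 0.1471·V_3 = 0.006098
  0.1477·V_3 - 0.1471·V_1 = 0.003333
Determinant D = (0.1483)(0.1477) - (-0.1471)(-0.1471) = 0.0002845
V_1 = [(0.006098)(0.1477) - (-0.1471)(0.003333)]/D = 4.89 V
V_3 = [(0.1483)(0.003333) - (0.006098)(-0.1471)]/D = 4.89 V
V_th = V_1 - V_3 = 4.89 - 4.89 = -0.00001027 V
Step 2 — R_th: zero the source — replace V1 by a short circuit (node 2 merges into node 0) — and find the resistance seen between A (node 1) and B (node 3).
Reduce the network between node 1 (A) and node 3 (B) by series/parallel combination:
  Rp1 = R1 ‖ R2 (parallel, both between nodes 0 and 1) = 1/(1/820 + 1/36000) = 801.7 Ω
  Rp2 = R3 ‖ R4 (parallel, both between nodes 0 and 3) = 1/(1/1500 + 1/68000) = 1468 Ω
  Rs1 = Rp1 + Rp2 (series, joined only at node 0) = 801.7 + 1468 = 2269 Ω
  Rp3 = R5 ‖ Rs1 (parallel, both between nodes 1 and 3) = 1/(1/6.8 + 1/2269) = 6.78 Ω
R_th = 6.78 Ω

Final answer: V_th = -1.027e-05 V, R_th = 6.78 Ω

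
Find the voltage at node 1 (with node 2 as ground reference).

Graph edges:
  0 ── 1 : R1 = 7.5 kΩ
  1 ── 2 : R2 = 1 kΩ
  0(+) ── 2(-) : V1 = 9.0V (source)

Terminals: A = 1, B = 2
Nodal analysis, taking node 2 as the 0 V reference.
Source V1 fixes V_0 = 9 V.
KCL at each unknown node (sum of currents leaving = 0; resistances in Ω):
  Node 1: (V_1 - 9)/7500 + (V_1 - 0)/1000 = 0
Collecting terms: 0.001133 × V_1 = 0.0012  =>  V_1 = 1.059 V
The requested potential is V_1 = 1.059 V.

Final answer: V_1 = 1.059 V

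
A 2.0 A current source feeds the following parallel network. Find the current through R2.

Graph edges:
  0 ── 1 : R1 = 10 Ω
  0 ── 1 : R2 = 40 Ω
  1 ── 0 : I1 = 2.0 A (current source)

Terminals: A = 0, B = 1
All resistors sit directly between nodes 0 and 1, so they are in parallel and share one voltage V; the full source current 2 A splits among them.
1/R_par = 1/10 + 1/40 = 0.125 S  =>  R_par = 8 Ω
V = I × R_par = 2 × 8 = 16 V
I_R2 = V/R2 = 16/40 = 0.4 A

Final answer: 0.4 A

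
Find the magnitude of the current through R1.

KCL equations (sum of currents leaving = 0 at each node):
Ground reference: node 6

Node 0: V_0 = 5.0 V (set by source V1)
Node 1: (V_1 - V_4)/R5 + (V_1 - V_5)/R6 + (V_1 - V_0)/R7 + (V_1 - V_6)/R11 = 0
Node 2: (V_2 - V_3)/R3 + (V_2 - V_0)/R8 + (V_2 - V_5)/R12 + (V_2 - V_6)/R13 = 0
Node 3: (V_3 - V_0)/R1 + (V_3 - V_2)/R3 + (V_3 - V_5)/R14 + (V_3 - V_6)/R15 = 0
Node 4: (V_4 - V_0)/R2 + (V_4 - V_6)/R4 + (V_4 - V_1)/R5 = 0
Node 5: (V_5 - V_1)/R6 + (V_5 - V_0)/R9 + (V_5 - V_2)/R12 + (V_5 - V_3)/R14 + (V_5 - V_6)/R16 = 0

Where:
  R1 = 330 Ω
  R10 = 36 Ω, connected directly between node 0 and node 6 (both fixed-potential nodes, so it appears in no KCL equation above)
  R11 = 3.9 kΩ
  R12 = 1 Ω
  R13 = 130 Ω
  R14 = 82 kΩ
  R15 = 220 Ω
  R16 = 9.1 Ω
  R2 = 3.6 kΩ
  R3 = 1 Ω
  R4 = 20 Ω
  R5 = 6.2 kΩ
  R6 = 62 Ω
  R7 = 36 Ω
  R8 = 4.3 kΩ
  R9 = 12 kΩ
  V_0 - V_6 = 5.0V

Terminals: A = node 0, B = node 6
Nodal analysis, taking node 6 as the 0 V reference.
Source V1 fixes V_0 = 5 V.
KCL at each unknown node (sum of currents leaving = 0; resistances in Ω):
  Node 1: (V_1 - V_4)/6200 + (V_1 - V_5)/62 + (V_1 - 5)/36 + (V_1 - 0)/3900 = 0
  Node 2: (V_2 - V_3)/1 + (V_2 - 5)/4300 + (V_2 - V_5)/1 + (V_2 - 0)/130 = 0
  Node 3: (V_3 - 5)/330 + (V_3 - V_2)/1 + (V_3 - V_5)/82000 + (V_3 - 0)/220 = 0
  Node 4: (V_4 - 5)/3600 + (V_4 - 0)/20 + (V_4 - V_1)/6200 = 0
  Node 5: (V_5 - V_1)/62 + (V_5 - 5)/12000 + (V_5 - V_2)/1 + (V_5 - V_3)/82000 + (V_5 - 0)/9.1 = 0
Collecting terms (coefficients in siemens):
  0.04432·V_1 - 0.0001613·V_4 - 0.01613·V_5 = 0.1389
  2.008·V_2 - 1·V_3 - 1·V_5 = 0.001163
  1.008·V_3 - 1·V_2 - 0.0000122·V_5 = 0.01515
  0.05044·V_4 - 0.0001613·V_1 = 0.001389
  1.126·V_5 - 0.01613·V_1 - 1·V_2 - 0.0000122·V_3 = 0.0004167
Solving these 5 simultaneous equations (Gaussian elimination) gives:
  V_1 = 3.313 V, V_2 = 0.5025 V, V_3 = 0.5137 V, V_4 = 0.03813 V
  V_5 = 0.494 V
I_R1 = (V_0 - V_3)/R1 = (5 - 0.5137)/330 = 0.01359 A
|I_R1| = 0.01359 A

Final answer: |I_R1| = 0.01359 A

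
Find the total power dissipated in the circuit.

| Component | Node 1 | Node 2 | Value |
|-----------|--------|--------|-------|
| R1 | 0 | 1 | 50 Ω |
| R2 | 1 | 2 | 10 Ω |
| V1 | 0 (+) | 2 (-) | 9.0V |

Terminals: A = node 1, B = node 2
Nodal analysis, taking node 2 as the 0 V reference.
Source V1 fixes V_0 = 9 V.
KCL at each unknown node (sum of currents leaving = 0; resistances in Ω):
  Node 1: (V_1 - 9)/50 + (V_1 - 0)/10 = 0
Collecting terms: 0.12 × V_1 = 0.18  =>  V_1 = 1.5 V
Power in each resistor, P = (ΔV)²/R:
  P_R1 = (9 - 1.5)²/50 = 1.125 W
  P_R2 = (1.5 - 0)²/10 = 0.225 W
P_total = P_R1 + P_R2 = 1.35 W

Final answer: 1.35 W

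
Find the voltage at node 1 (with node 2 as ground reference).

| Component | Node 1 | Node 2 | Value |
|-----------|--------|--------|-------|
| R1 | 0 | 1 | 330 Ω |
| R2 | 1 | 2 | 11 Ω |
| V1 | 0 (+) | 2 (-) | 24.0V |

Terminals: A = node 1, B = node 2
Nodal analysis, taking node 2 as the 0 V reference.
Source V1 fixes V_0 = 24 V.
KCL at each unknown node (sum of currents leaving = 0; resistances in Ω):
  Node 1: (V_1 - 24)/330 + (V_1 - 0)/11 = 0
Collecting terms: 0.09394 × V_1 = 0.07273  =>  V_1 = 0.7742 V
The requested potential is V_1 = 0.7742 V.

Final answer: V_1 = 0.7742 V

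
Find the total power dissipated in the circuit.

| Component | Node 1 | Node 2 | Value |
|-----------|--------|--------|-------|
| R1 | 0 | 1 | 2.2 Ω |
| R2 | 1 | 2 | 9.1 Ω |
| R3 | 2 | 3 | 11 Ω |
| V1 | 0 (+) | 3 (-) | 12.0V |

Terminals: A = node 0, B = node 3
Nodal analysis, taking node 3 as the 0 V reference.
Source V1 fixes V_0 = 12 V.
KCL at each unknown node (sum of currents leaving = 0; resistances in Ω):
  Node 1: (V_1 - 12)/2.2 + (V_1 - V_2)/9.1 = 0
  Node 2: (V_2 - V_1)/9.1 + (V_2 - 0)/11 = 0
Collecting terms (coefficients in siemens):
  0.5644·V_1 - 0.1099·V_2 = 5.455
  0.2008·V_2 - 0.1099·V_1 = 0
Determinant D = (0.5644)(0.2008) - (-0.1099)(-0.1099) = 0.1013
V_1 = [(5.455)(0.2008) - (-0.1099)(0)]/D = 10.82 V
V_2 = [(0.5644)(0) - (5.455)(-0.1099)]/D = 5.919 V
Power in each resistor, P = (ΔV)²/R:
  P_R1 = (12 - 10.82)²/2.2 = 0.6371 W
  P_R2 = (10.82 - 5.919)²/9.1 = 2.635 W
  P_R3 = (5.919 - 0)²/11 = 3.185 W
P_total = P_R1 + P_R2 + P_R3 = 6.457 W

Final answer: 6.457 W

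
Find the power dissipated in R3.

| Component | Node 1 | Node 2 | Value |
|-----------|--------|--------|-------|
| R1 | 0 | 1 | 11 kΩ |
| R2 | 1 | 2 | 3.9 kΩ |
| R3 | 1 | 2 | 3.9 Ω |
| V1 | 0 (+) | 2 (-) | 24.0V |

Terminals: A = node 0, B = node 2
Nodal analysis, taking node 2 as the 0 V reference.
Source V1 fixes V_0 = 24 V.
KCL at each unknown node (sum of currents leaving = 0; resistances in Ω):
  Node 1: (V_1 - 24)/11000 + (V_1 - 0)/3900 + (V_1 - 0)/3.9 = 0
Collecting terms: 0.2568 × V_1 = 0.002182  =>  V_1 = 0.008498 V
I_R3 = (V_1 - V_2)/R3 = (0.008498 - 0)/3.9 = 0.002179 A
P_R3 = I_R3² × R3 = (0.002179)² × 3.9 = 0.00001852 W

Final answer: 1.852e-05 W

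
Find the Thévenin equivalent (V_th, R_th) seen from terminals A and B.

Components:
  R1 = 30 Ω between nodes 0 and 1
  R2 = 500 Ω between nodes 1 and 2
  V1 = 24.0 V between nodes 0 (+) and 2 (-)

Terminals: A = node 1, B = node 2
Step 1 — V_th is the open-circuit voltage V_A - V_B (nothing connected across the terminals).
Nodal analysis, taking node 2 as the 0 V reference.
Source V1 fixes V_0 = 24 V.
KCL at each unknown node (sum of currents leaving = 0; resistances in Ω):
  Node 1: (V_1 - 24)/30 + (V_1 - 0)/500 = 0
Collecting terms: 0.03533 × V_1 = 0.8  =>  V_1 = 22.64 V
V_th = V_1 - V_2 = 22.64 - 0 = 22.64 V
Step 2 — R_th: zero the source — replace V1 by a short circuit (node 2 merges into node 0) — and find the resistance seen between A (node 1) and B (node 0).
Reduce the network between node 1 (A) and node 0 (B) by series/parallel combination:
  Rp1 = R1 ‖ R2 (parallel, both between nodes 0 and 1) = 1/(1/30 + 1/500) = 28.3 Ω
R_th = 28.3 Ω

Final answer: V_th = 22.64 V, R_th = 28.3 Ω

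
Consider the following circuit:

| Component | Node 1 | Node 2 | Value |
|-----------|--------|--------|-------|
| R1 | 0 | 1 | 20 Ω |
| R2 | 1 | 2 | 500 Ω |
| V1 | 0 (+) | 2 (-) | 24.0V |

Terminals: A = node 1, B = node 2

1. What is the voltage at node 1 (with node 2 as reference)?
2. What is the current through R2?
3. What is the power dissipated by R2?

Nodal analysis, taking node 2 as the 0 V reference.
Source V1 fixes V_0 = 24 V.
KCL at each unknown node (sum of currents leaving = 0; resistances in Ω):
  Node 1: (V_1 - 24)/20 + (V_1 - 0)/500 = 0
Collecting terms: 0.052 × V_1 = 1.2  =>  V_1 = 23.08 V
Part 1:
  Read off the nodal solution: V_1 = 23.08 V
Part 2:
  I_R2 = (V_1 - V_2)/R2 = (23.08 - 0)/500 = 0.04615 A
  Magnitude: I_R2 = 0.04615 A
Part 3:
  I_R2 = (V_1 - V_2)/R2 = (23.08 - 0)/500 = 0.04615 A
  P_R2 = I_R2² × R2 = (0.04615)² × 500 = 1.065 W

Final answers:
1. V_1 = 23.08 V
2. I_R2 = 0.04615 A
3. P_R2 = 1.065 W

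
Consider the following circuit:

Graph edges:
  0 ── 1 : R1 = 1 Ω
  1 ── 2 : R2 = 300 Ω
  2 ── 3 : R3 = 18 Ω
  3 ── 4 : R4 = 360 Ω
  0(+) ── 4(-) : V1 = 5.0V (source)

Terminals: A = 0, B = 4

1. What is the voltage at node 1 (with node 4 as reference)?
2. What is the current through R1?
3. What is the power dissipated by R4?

Nodal analysis, taking node 4 as the 0 V reference.
Source V1 fixes V_0 = 5 V.
KCL at each unknown node (sum of currents leaving = 0; resistances in Ω):
  Node 1: (V_1 - 5)/1 + (V_1 - V_2)/300 = 0
  Node 2: (V_2 - V_1)/300 + (V_2 - V_3)/18 = 0
  Node 3: (V_3 - V_2)/18 + (V_3 - 0)/360 = 0
Collecting terms (coefficients in siemens):
  1.003·V_1 - 0.003333·V_2 = 5
  0.05889·V_2 - 0.003333·V_1 - 0.05556·V_3 = 0
  0.05833·V_3 - 0.05556·V_2 = 0
Solving these 3 simultaneous equations (Gaussian elimination) gives:
  V_1 = 4.993 V, V_2 = 2.784 V, V_3 = 2.651 V
Part 1:
  Read off the nodal solution: V_1 = 4.993 V
Part 2:
  I_R1 = (V_0 - V_1)/R1 = (5 - 4.993)/1 = 0.007364 A
  Magnitude: I_R1 = 0.007364 A
Part 3:
  I_R4 = (V_3 - V_4)/R4 = (2.651 - 0)/360 = 0.007364 A
  P_R4 = I_R4² × R4 = (0.007364)² × 360 = 0.01952 W

Final answers:
1. V_1 = 4.993 V
2. I_R1 = 0.007364 A
3. P_R4 = 0.01952 W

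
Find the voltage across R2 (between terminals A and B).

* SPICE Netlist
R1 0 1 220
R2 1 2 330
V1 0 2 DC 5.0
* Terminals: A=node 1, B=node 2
R1 and R2 are in series across V1 (node 0 → node 1 → node 2), and the output A–B is taken across R2, so this is a voltage divider.
Series current: I = V1/(R1 + R2) = 5/(220 + 330) = 5/550 = 0.009091 A
V_R2 = I × R2 = V1 × R2/(R1 + R2) = 5 × 330/550 = 3 V

Final answer: 3 V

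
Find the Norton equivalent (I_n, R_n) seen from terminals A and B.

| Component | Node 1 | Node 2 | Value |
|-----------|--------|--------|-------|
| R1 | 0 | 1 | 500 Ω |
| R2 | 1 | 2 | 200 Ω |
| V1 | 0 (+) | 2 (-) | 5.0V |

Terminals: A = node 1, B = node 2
Find the Thévenin equivalent first; then I_n = V_th/R_th and R_n = R_th.
Step 1 — V_th is the open-circuit voltage V_A - V_B (nothing connected across the terminals).
Nodal analysis, taking node 2 as the 0 V reference.
Source V1 fixes V_0 = 5 V.
KCL at each unknown node (sum of currents leaving = 0; resistances in Ω):
  Node 1: (V_1 - 5)/500 + (V_1 - 0)/200 = 0
Collecting terms: 0.007 × V_1 = 0.01  =>  V_1 = 1.429 V
V_th = V_1 - V_2 = 1.429 - 0 = 1.429 V
Step 2 — R_th: zero the source — replace V1 by a short circuit (node 2 merges into node 0) — and find the resistance seen between A (node 1) and B (node 0).
Reduce the network between node 1 (A) and node 0 (B) by series/parallel combination:
  Rp1 = R1 ‖ R2 (parallel, both between nodes 0 and 1) = 1/(1/500 + 1/200) = 142.9 Ω
R_th = 142.9 Ω
I_n = V_th/R_th = 1.429/142.9 = 0.01 A, and R_n = R_th = 142.9 Ω

Final answer: I_n = 0.01 A, R_n = 142.9 Ω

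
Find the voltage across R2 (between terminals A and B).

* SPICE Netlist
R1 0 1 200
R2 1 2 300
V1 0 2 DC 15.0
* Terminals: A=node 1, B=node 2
R1 and R2 are in series across V1 (node 0 → node 1 → node 2), and the output A–B is taken across R2, so this is a voltage divider.
Series current: I = V1/(R1 + R2) = 15/(200 + 300) = 15/500 = 0.03 A
V_R2 = I × R2 = V1 × R2/(R1 + R2) = 15 × 300/500 = 9 V

Final answer: 9 V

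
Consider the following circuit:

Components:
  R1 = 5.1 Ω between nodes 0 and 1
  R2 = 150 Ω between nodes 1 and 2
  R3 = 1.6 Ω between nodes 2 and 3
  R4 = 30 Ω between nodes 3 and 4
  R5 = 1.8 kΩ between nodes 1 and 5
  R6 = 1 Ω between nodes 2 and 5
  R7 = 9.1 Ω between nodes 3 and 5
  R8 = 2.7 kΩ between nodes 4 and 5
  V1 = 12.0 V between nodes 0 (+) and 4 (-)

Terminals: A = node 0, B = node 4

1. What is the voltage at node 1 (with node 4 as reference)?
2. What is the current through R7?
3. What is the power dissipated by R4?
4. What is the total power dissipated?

Nodal analysis, taking node 4 as the 0 V reference.
Source V1 fixes V_0 = 12 V.
KCL at each unknown node (sum of currents leaving = 0; resistances in Ω):
  Node 1: (V_1 - 12)/5.1 + (V_1 - V_2)/150 + (V_1 - V_5)/1800 = 0
  Node 2: (V_2 - V_1)/150 + (V_2 - V_3)/1.6 + (V_2 - V_5)/1 = 0
  Node 3: (V_3 - V_2)/1.6 + (V_3 - 0)/30 + (V_3 - V_5)/9.1 = 0
  Node 5: (V_5 - V_1)/1800 + (V_5 - V_2)/1 + (V_5 - V_3)/9.1 + (V_5 - 0)/2700 = 0
Collecting terms (coefficients in siemens):
  0.2033·V_1 - 0.006667·V_2 - 0.0005556·V_5 = 2.353
  1.632·V_2 - 0.006667·V_1 - 0.625·V_3 - 1·V_5 = 0
  0.7682·V_3 - 0.625·V_2 - 0.1099·V_5 = 0
  1.111·V_5 - 0.0005556·V_1 - 1·V_2 - 0.1099·V_3 = 0
Solving these 4 simultaneous equations (Gaussian elimination) gives:
  V_1 = 11.65 V, V_2 = 2.132 V, V_3 = 2.039 V, V_5 = 2.127 V
Part 1:
  Read off the nodal solution: V_1 = 11.65 V
Part 2:
  I_R7 = (V_3 - V_5)/R7 = (2.039 - 2.127)/9.1 = -0.009678 A
  Magnitude: I_R7 = 0.009678 A
Part 3:
  I_R4 = (V_3 - V_4)/R4 = (2.039 - 0)/30 = 0.06795 A
  P_R4 = I_R4² × R4 = (0.06795)² × 30 = 0.1385 W
Part 4:
  Power in each resistor, P = (ΔV)²/R:
    P_R1 = (12 - 11.65)²/5.1 = 0.0241 W
    P_R2 = (11.65 - 2.132)²/150 = 0.6039 W
    P_R3 = (2.132 - 2.039)²/1.6 = 0.005434 W
    P_R4 = (2.039 - 0)²/30 = 0.1385 W
    P_R5 = (11.65 - 2.127)²/1800 = 0.05038 W
    P_R6 = (2.132 - 2.127)²/1 = 0.00002678 W
    P_R7 = (2.039 - 2.127)²/9.1 = 0.0008523 W
    P_R8 = (0 - 2.127)²/2700 = 0.001675 W
  P_total = P_R1 + P_R2 + P_R3 + P_R4 + P_R5 + P_R6 + P_R7 + P_R8 = 0.8249 W

Final answers:
1. V_1 = 11.65 V
2. I_R7 = 0.009678 A
3. P_R4 = 0.1385 W
4. P_total = 0.8249 W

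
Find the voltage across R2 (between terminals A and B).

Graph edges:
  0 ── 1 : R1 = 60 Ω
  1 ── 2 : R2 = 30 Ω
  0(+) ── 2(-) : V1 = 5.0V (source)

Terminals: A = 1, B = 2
R1 and R2 are in series across V1 (node 0 → node 1 → node 2), and the output A–B is taken across R2, so this is a voltage divider.
Series current: I = V1/(R1 + R2) = 5/(60 + 30) = 5/90 = 0.05556 A
V_R2 = I × R2 = V1 × R2/(R1 + R2) = 5 × 30/90 = 1.667 V

Final answer: 1.667 V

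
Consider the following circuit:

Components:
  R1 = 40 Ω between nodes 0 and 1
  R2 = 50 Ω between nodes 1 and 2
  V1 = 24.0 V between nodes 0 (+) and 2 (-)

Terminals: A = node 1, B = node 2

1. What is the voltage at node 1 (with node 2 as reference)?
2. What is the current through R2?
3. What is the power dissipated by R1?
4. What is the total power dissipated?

Nodal analysis, taking node 2 as the 0 V reference.
Source V1 fixes V_0 = 24 V.
KCL at each unknown node (sum of currents leaving = 0; resistances in Ω):
  Node 1: (V_1 - 24)/40 + (V_1 - 0)/50 = 0
Collecting terms: 0.045 × V_1 = 0.6  =>  V_1 = 13.33 V
Part 1:
  Read off the nodal solution: V_1 = 13.33 V
Part 2:
  I_R2 = (V_1 - V_2)/R2 = (13.33 - 0)/50 = 0.2667 A
  Magnitude: I_R2 = 0.2667 A
Part 3:
  I_R1 = (V_0 - V_1)/R1 = (24 - 13.33)/40 = 0.2667 A
  P_R1 = I_R1² × R1 = (0.2667)² × 40 = 2.844 W
Part 4:
  Power in each resistor, P = (ΔV)²/R:
    P_R1 = (24 - 13.33)²/40 = 2.844 W
    P_R2 = (13.33 - 0)²/50 = 3.556 W
  P_total = P_R1 + P_R2 = 6.4 W

Final answers:
1. V_1 = 13.33 V
2. I_R2 = 0.2667 A
3. P_R1 = 2.844 W
4. P_total = 6.4 W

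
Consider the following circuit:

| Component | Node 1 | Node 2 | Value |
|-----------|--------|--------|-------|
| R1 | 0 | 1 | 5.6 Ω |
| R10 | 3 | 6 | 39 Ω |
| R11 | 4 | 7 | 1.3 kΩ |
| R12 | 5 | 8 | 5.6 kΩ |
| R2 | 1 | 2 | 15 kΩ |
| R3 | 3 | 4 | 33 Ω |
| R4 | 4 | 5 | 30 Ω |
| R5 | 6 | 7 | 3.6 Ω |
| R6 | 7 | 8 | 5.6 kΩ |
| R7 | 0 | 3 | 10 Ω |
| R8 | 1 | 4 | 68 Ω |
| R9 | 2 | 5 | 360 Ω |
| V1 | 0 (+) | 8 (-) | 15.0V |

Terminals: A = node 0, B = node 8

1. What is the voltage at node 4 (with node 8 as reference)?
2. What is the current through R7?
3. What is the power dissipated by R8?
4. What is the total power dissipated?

Nodal analysis, taking node 8 as the 0 V reference.
Source V1 fixes V_0 = 15 V.
KCL at each unknown node (sum of currents leaving = 0; resistances in Ω):
  Node 1: (V_1 - 15)/5.6 + (V_1 - V_2)/15000 + (V_1 - V_4)/68 = 0
  Node 2: (V_2 - V_1)/15000 + (V_2 - V_5)/360 = 0
  Node 3: (V_3 - V_4)/33 + (V_3 - 15)/10 + (V_3 - V_6)/39 = 0
  Node 4: (V_4 - V_3)/33 + (V_4 - V_5)/30 + (V_4 - V_1)/68 + (V_4 - V_7)/1300 = 0
  Node 5: (V_5 - V_4)/30 + (V_5 - V_2)/360 + (V_5 - 0)/5600 = 0
  Node 6: (V_6 - V_7)/3.6 + (V_6 - V_3)/39 = 0
  Node 7: (V_7 - V_6)/3.6 + (V_7 - 0)/5600 + (V_7 - V_4)/1300 = 0
Collecting terms (coefficients in siemens):
  0.1933·V_1 - 0.00006667·V_2 - 0.01471·V_4 = 2.679
  0.002844·V_2 - 0.00006667·V_1 - 0.002778·V_5 = 0
  0.1559·V_3 - 0.0303·V_4 - 0.02564·V_6 = 1.5
  0.07911·V_4 - 0.01471·V_1 - 0.0303·V_3 - 0.03333·V_5 - 0.0007692·V_7 = 0
  0.03629·V_5 - 0.002778·V_2 - 0.03333·V_4 = 0
  0.3034·V_6 - 0.02564·V_3 - 0.2778·V_7 = 0
  0.2787·V_7 - 0.0007692·V_4 - 0.2778·V_6 = 0
Solving these 7 simultaneous equations (Gaussian elimination) gives:
  V_1 = 14.99 V, V_2 = 14.84 V, V_3 = 14.96 V, V_4 = 14.91 V
  V_5 = 14.83 V, V_6 = 14.86 V, V_7 = 14.85 V
Part 1:
  Read off the nodal solution: V_4 = 14.91 V
Part 2:
  I_R7 = (V_0 - V_3)/R7 = (15 - 14.96)/10 = 0.004076 A
  Magnitude: I_R7 = 0.004076 A
Part 3:
  I_R8 = (V_1 - V_4)/R8 = (14.99 - 14.91)/68 = 0.001213 A
  P_R8 = I_R8² × R8 = (0.001213)² × 68 = 0.0001001 W
Part 4:
  Power in each resistor, P = (ΔV)²/R:
    P_R1 = (15 - 14.99)²/5.6 = 0.000008387 W
    P_R2 = (14.99 - 14.84)²/15000 = 0.000001661 W
    P_R3 = (14.96 - 14.91)²/33 = 0.00007156 W
    P_R4 = (14.91 - 14.83)²/30 = 0.0002088 W
    P_R5 = (14.86 - 14.85)²/3.6 = 0.0000244 W
    P_R6 = (14.85 - 0)²/5600 = 0.03937 W
    P_R7 = (15 - 14.96)²/10 = 0.0001662 W
    P_R8 = (14.99 - 14.91)²/68 = 0.0001001 W
    P_R9 = (14.84 - 14.83)²/360 = 0.00000003987 W
    P_R10 = (14.96 - 14.86)²/39 = 0.0002644 W
    P_R11 = (14.91 - 14.85)²/1300 = 0.000002987 W
    P_R12 = (14.83 - 0)²/5600 = 0.03928 W
  P_total = P_R1 + P_R2 + P_R3 + P_R4 + P_R5 + P_R6 + P_R7 + P_R8 + P_R9 + P_R10 + P_R11 + P_R12 = 0.0795 W

Final answers:
1. V_4 = 14.91 V
2. I_R7 = 0.004076 A
3. P_R8 = 0.0001001 W
4. P_total = 0.0795 W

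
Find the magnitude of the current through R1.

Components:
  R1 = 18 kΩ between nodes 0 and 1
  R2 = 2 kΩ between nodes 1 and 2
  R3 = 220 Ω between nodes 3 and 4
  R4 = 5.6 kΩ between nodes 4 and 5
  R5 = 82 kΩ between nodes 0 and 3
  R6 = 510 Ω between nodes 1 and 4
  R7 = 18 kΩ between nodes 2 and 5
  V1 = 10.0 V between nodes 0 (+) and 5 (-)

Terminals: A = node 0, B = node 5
Nodal analysis, taking node 5 as the 0 V reference.
Source V1 fixes V_0 = 10 V.
KCL at each unknown node (sum of currents leaving = 0; resistances in Ω):
  Node 1: (V_1 - 10)/18000 + (V_1 - V_2)/2000 + (V_1 - V_4)/510 = 0
  Node 2: (V_2 - V_1)/2000 + (V_2 - 0)/18000 = 0
  Node 3: (V_3 - V_4)/220 + (V_3 - 10)/82000 = 0
  Node 4: (V_4 - V_3)/220 + (V_4 - 0)/5600 + (V_4 - V_1)/510 = 0
Collecting terms (coefficients in siemens):
  0.002516·V_1 - 0.0005·V_2 - 0.001961·V_4 = 0.0005556
  0.0005556·V_2 - 0.0005·V_1 = 0
  0.004558·V_3 - 0.004545·V_4 = 0.000122
  0.006685·V_4 - 0.001961·V_1 - 0.004545·V_3 = 0
Solving these 4 simultaneous equations (Gaussian elimination) gives:
  V_1 = 2.385 V, V_2 = 2.147 V, V_3 = 2.251 V, V_4 = 2.23 V
I_R1 = (V_0 - V_1)/R1 = (10 - 2.385)/18000 = 0.000423 A
|I_R1| = 0.000423 A

Final answer: |I_R1| = 0.000423 A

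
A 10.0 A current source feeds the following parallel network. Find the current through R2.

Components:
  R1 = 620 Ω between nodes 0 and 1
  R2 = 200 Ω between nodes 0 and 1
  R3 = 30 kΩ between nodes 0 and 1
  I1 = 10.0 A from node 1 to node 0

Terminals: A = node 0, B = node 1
All resistors sit directly between nodes 0 and 1, so they are in parallel and share one voltage V; the full source current 10 A splits among them.
1/R_par = 1/620 + 1/200 + 1/30000 = 0.006646 S  =>  R_par = 150.5 Ω
V = I × R_par = 10 × 150.5 = 1505 V
I_R2 = V/R2 = 1505/200 = 7.523 A

Final answer: 7.523 A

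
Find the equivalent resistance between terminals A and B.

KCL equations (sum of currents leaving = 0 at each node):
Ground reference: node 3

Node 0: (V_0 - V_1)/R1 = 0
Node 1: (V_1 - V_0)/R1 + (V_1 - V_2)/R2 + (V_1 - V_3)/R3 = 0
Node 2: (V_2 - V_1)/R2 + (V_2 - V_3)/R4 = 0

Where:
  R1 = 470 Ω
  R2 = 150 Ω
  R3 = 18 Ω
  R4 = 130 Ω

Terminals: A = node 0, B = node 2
Reduce the network between node 0 (A) and node 2 (B) by series/parallel combination:
  Rs1 = R3 + R4 (series, joined only at node 3) = 18 + 130 = 148 Ω
  Rp1 = R2 ‖ Rs1 (parallel, both between nodes 1 and 2) = 1/(1/150 + 1/148) = 74.5 Ω
  Rs2 = R1 + Rp1 (series, joined only at node 1) = 470 + 74.5 = 544.5 Ω
R_eq = 544.5 Ω

Final answer: 544.5 Ω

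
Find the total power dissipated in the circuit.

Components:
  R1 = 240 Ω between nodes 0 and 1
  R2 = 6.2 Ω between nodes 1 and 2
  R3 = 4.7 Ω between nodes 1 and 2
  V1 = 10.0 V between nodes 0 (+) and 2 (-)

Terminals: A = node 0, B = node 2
Nodal analysis, taking node 2 as the 0 V reference.
Source V1 fixes V_0 = 10 V.
KCL at each unknown node (sum of currents leaving = 0; resistances in Ω):
  Node 1: (V_1 - 10)/240 + (V_1 - 0)/6.2 + (V_1 - 0)/4.7 = 0
Collecting terms: 0.3782 × V_1 = 0.04167  =>  V_1 = 0.1102 V
Power in each resistor, P = (ΔV)²/R:
  P_R1 = (10 - 0.1102)²/240 = 0.4075 W
  P_R2 = (0.1102 - 0)²/6.2 = 0.001957 W
  P_R3 = (0.1102 - 0)²/4.7 = 0.002582 W
P_total = P_R1 + P_R2 + P_R3 = 0.4121 W

Final answer: 0.4121 W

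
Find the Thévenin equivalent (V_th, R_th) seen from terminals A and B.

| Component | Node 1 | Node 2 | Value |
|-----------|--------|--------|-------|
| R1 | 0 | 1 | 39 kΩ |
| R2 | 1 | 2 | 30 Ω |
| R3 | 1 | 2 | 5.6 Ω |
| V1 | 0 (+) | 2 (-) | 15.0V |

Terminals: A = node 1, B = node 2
Step 1 — V_th is the open-circuit voltage V_A - V_B (nothing connected across the terminals).
Nodal analysis, taking node 2 as the 0 V reference.
Source V1 fixes V_0 = 15 V.
KCL at each unknown node (sum of currents leaving = 0; resistances in Ω):
  Node 1: (V_1 - 15)/39000 + (V_1 - 0)/30 + (V_1 - 0)/5.6 = 0
Collecting terms: 0.2119 × V_1 = 0.0003846  =>  V_1 = 0.001815 V
V_th = V_1 - V_2 = 0.001815 - 0 = 0.001815 V
Step 2 — R_th: zero the source — replace V1 by a short circuit (node 2 merges into node 0) — and find the resistance seen between A (node 1) and B (node 0).
Reduce the network between node 1 (A) and node 0 (B) by series/parallel combination:
  Rp1 = R1 ‖ R2 ‖ R3 (parallel, all between nodes 0 and 1) = 1/(1/39000 + 1/30 + 1/5.6) = 4.719 Ω
R_th = 4.719 Ω

Final answer: V_th = 0.001815 V, R_th = 4.719 Ω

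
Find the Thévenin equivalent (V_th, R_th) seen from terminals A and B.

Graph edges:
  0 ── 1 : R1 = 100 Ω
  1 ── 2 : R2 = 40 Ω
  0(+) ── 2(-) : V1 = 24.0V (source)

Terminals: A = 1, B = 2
Step 1 — V_th is the open-circuit voltage V_A - V_B (nothing connected across the terminals).
Nodal analysis, taking node 2 as the 0 V reference.
Source V1 fixes V_0 = 24 V.
KCL at each unknown node (sum of currents leaving = 0; resistances in Ω):
  Node 1: (V_1 - 24)/100 + (V_1 - 0)/40 = 0
Collecting terms: 0.035 × V_1 = 0.24  =>  V_1 = 6.857 V
V_th = V_1 - V_2 = 6.857 - 0 = 6.857 V
Step 2 — R_th: zero the source — replace V1 by a short circuit (node 2 merges into node 0) — and find the resistance seen between A (node 1) and B (node 0).
Reduce the network between node 1 (A) and node 0 (B) by series/parallel combination:
  Rp1 = R1 ‖ R2 (parallel, both between nodes 0 and 1) = 1/(1/100 + 1/40) = 28.57 Ω
R_th = 28.57 Ω

Final answer: V_th = 6.857 V, R_th = 28.57 Ω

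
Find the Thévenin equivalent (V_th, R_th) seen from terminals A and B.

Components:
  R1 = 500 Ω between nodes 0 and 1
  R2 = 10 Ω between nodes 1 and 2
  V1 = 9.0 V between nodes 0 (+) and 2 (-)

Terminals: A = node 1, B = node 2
Step 1 — V_th is the open-circuit voltage V_A - V_B (nothing connected across the terminals).
Nodal analysis, taking node 2 as the 0 V reference.
Source V1 fixes V_0 = 9 V.
KCL at each unknown node (sum of currents leaving = 0; resistances in Ω):
  Node 1: (V_1 - 9)/500 + (V_1 - 0)/10 = 0
Collecting terms: 0.102 × V_1 = 0.018  =>  V_1 = 0.1765 V
V_th = V_1 - V_2 = 0.1765 - 0 = 0.1765 V
Step 2 — R_th: zero the source — replace V1 by a short circuit (node 2 merges into node 0) — and find the resistance seen between A (node 1) and B (node 0).
Reduce the network between node 1 (A) and node 0 (B) by series/parallel combination:
  Rp1 = R1 ‖ R2 (parallel, both between nodes 0 and 1) = 1/(1/500 + 1/10) = 9.804 Ω
R_th = 9.804 Ω

Final answer: V_th = 0.1765 V, R_th = 9.804 Ω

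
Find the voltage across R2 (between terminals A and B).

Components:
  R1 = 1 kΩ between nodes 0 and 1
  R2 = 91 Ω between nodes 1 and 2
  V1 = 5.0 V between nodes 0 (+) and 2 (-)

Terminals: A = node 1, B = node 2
R1 and R2 are in series across V1 (node 0 → node 1 → node 2), and the output A–B is taken across R2, so this is a voltage divider.
Series current: I = V1/(R1 + R2) = 5/(1000 + 91) = 5/1091 = 0.004583 A
V_R2 = I × R2 = V1 × R2/(R1 + R2) = 5 × 91/1091 = 0.417 V

Final answer: 0.417 V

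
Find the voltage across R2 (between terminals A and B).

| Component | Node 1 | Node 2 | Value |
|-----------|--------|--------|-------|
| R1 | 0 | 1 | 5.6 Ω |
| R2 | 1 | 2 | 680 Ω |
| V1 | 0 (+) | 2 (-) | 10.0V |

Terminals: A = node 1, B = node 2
R1 and R2 are in series across V1 (node 0 → node 1 → node 2), and the output A–B is taken across R2, so this is a voltage divider.
Series current: I = V1/(R1 + R2) = 10/(5.6 + 680) = 10/685.6 = 0.01459 A
V_R2 = I × R2 = V1 × R2/(R1 + R2) = 10 × 680/685.6 = 9.918 V

Final answer: 9.918 V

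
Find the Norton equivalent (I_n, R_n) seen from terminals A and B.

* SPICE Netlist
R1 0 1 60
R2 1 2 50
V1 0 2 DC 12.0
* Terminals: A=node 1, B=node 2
Find the Thévenin equivalent first; then I_n = V_th/R_th and R_n = R_th.
Step 1 — V_th is the open-circuit voltage V_A - V_B (nothing connected across the terminals).
Nodal analysis, taking node 2 as the 0 V reference.
Source V1 fixes V_0 = 12 V.
KCL at each unknown node (sum of currents leaving = 0; resistances in Ω):
  Node 1: (V_1 - 12)/60 + (V_1 - 0)/50 = 0
Collecting terms: 0.03667 × V_1 = 0.2  =>  V_1 = 5.455 V
V_th = V_1 - V_2 = 5.455 - 0 = 5.455 V
Step 2 — R_th: zero the source — replace V1 by a short circuit (node 2 merges into node 0) — and find the resistance seen between A (node 1) and B (node 0).
Reduce the network between node 1 (A) and node 0 (B) by series/parallel combination:
  Rp1 = R1 ‖ R2 (parallel, both between nodes 0 and 1) = 1/(1/60 + 1/50) = 27.27 Ω
R_th = 27.27 Ω
I_n = V_th/R_th = 5.455/27.27 = 0.2 A, and R_n = R_th = 27.27 Ω

Final answer: I_n = 0.2 A, R_n = 27.27 Ω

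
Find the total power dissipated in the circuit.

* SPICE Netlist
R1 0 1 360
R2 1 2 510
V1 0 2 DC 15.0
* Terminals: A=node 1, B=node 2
Nodal analysis, taking node 2 as the 0 V reference.
Source V1 fixes V_0 = 15 V.
KCL at each unknown node (sum of currents leaving = 0; resistances in Ω):
  Node 1: (V_1 - 15)/360 + (V_1 - 0)/510 = 0
Collecting terms: 0.004739 × V_1 = 0.04167  =>  V_1 = 8.793 V
Power in each resistor, P = (ΔV)²/R:
  P_R1 = (15 - 8.793)²/360 = 0.107 W
  P_R2 = (8.793 - 0)²/510 = 0.1516 W
P_total = P_R1 + P_R2 = 0.2586 W

Final answer: 0.2586 W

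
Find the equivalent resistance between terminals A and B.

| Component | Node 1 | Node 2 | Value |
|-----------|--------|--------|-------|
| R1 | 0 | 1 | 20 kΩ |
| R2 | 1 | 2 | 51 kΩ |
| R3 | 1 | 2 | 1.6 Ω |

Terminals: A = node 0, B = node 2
Reduce the network between node 0 (A) and node 2 (B) by series/parallel combination:
  Rp1 = R2 ‖ R3 (parallel, both between nodes 1 and 2) = 1/(1/51000 + 1/1.6) = 1.6 Ω
  Rs1 = R1 + Rp1 (series, joined only at node 1) = 20000 + 1.6 = 20000 Ω
R_eq = 20 kΩ

Final answer: 20 kΩ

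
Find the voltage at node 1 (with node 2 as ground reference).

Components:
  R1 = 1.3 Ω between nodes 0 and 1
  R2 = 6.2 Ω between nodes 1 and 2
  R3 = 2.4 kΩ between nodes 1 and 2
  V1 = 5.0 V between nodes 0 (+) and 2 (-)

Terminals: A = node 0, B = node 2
Nodal analysis, taking node 2 as the 0 V reference.
Source V1 fixes V_0 = 5 V.
KCL at each unknown node (sum of currents leaving = 0; resistances in Ω):
  Node 1: (V_1 - 5)/1.3 + (V_1 - 0)/6.2 + (V_1 - 0)/2400 = 0
Collecting terms: 0.9309 × V_1 = 3.846  =>  V_1 = 4.131 V
The requested potential is V_1 = 4.131 V.

Final answer: V_1 = 4.131 V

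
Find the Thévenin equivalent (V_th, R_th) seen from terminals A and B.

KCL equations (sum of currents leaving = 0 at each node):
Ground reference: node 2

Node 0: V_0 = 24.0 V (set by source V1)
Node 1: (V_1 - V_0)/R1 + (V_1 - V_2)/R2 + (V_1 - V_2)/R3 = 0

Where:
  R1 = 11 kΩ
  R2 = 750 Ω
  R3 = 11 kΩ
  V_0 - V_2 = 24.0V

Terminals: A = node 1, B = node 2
Step 1 — V_th is the open-circuit voltage V_A - V_B (nothing connected across the terminals).
Nodal analysis, taking node 2 as the 0 V reference.
Source V1 fixes V_0 = 24 V.
KCL at each unknown node (sum of currents leaving = 0; resistances in Ω):
  Node 1: (V_1 - 24)/11000 + (V_1 - 0)/750 + (V_1 - 0)/11000 = 0
Collecting terms: 0.001515 × V_1 = 0.002182  =>  V_1 = 1.44 V
V_th = V_1 - V_2 = 1.44 - 0 = 1.44 V
Step 2 — R_th: zero the source — replace V1 by a short circuit (node 2 merges into node 0) — and find the resistance seen between A (node 1) and B (node 0).
Reduce the network between node 1 (A) and node 0 (B) by series/parallel combination:
  Rp1 = R1 ‖ R2 ‖ R3 (parallel, all between nodes 0 and 1) = 1/(1/11000 + 1/750 + 1/11000) = 660 Ω
R_th = 660 Ω

Final answer: V_th = 1.44 V, R_th = 660 Ω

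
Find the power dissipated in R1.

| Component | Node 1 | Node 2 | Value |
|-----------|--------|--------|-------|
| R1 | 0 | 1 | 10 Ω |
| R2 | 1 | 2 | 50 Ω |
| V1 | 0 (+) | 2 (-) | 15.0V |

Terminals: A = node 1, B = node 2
Nodal analysis, taking node 2 as the 0 V reference.
Source V1 fixes V_0 = 15 V.
KCL at each unknown node (sum of currents leaving = 0; resistances in Ω):
  Node 1: (V_1 - 15)/10 + (V_1 - 0)/50 = 0
Collecting terms: 0.12 × V_1 = 1.5  =>  V_1 = 12.5 V
I_R1 = (V_0 - V_1)/R1 = (15 - 12.5)/10 = 0.25 A
P_R1 = I_R1² × R1 = (0.25)² × 10 = 0.625 W

Final answer: 0.625 W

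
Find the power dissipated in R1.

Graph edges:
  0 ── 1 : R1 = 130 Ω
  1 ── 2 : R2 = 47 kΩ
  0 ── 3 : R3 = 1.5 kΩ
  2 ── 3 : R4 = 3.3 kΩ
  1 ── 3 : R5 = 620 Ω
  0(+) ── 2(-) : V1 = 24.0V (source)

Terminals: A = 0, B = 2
Nodal analysis, taking node 2 as the 0 V reference.
Source V1 fixes V_0 = 24 V.
KCL at each unknown node (sum of currents leaving = 0; resistances in Ω):
  Node 1: (V_1 - 24)/130 + (V_1 - 0)/47000 + (V_1 - V_3)/620 = 0
  Node 3: (V_3 - 24)/1500 + (V_3 - 0)/3300 + (V_3 - V_1)/620 = 0
Collecting terms (coefficients in siemens):
  0.009326·V_1 - 0.001613·V_3 = 0.1846
  0.002583·V_3 - 0.001613·V_1 = 0.016
Determinant D = (0.009326)(0.002583) - (-0.001613)(-0.001613) = 0.00002149
V_1 = [(0.1846)(0.002583) - (-0.001613)(0.016)]/D = 23.39 V
V_3 = [(0.009326)(0.016) - (0.1846)(-0.001613)]/D = 20.8 V
I_R1 = (V_0 - V_1)/R1 = (24 - 23.39)/130 = 0.004672 A
P_R1 = I_R1² × R1 = (0.004672)² × 130 = 0.002837 W

Final answer: 0.002837 W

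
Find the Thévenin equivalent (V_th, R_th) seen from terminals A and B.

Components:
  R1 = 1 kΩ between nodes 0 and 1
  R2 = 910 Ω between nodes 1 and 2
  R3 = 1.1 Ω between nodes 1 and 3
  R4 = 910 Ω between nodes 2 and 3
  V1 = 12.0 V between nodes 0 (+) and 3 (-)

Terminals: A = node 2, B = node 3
Step 1 — V_th is the open-circuit voltage V_A - V_B (nothing connected across the terminals).
Nodal analysis, taking node 3 as the 0 V reference.
Source V1 fixes V_0 = 12 V.
KCL at each unknown node (sum of currents leaving = 0; resistances in Ω):
  Node 1: (V_1 - 12)/1000 + (V_1 - V_2)/910 + (V_1 - 0)/1.1 = 0
  Node 2: (V_2 - V_1)/910 + (V_2 - 0)/910 = 0
Collecting terms (coefficients in siemens):
  0.9112·V_1 - 0.001099·V_2 = 0.012
  0.002198·V_2 - 0.001099·V_1 = 0
Determinant D = (0.9112)(0.002198) - (-0.001099)(-0.001099) = 0.002001
V_1 = [(0.012)(0.002198) - (-0.001099)(0)]/D = 0.01318 V
V_2 = [(0.9112)(0) - (0.012)(-0.001099)]/D = 0.006589 V
V_th = V_2 - V_3 = 0.006589 - 0 = 0.006589 V
Step 2 — R_th: zero the source — replace V1 by a short circuit (node 3 merges into node 0) — and find the resistance seen between A (node 2) and B (node 0).
Reduce the network between node 2 (A) and node 0 (B) by series/parallel combination:
  Rp1 = R1 ‖ R3 (parallel, both between nodes 0 and 1) = 1/(1/1000 + 1/1.1) = 1.099 Ω
  Rs1 = R2 + Rp1 (series, joined only at node 1) = 910 + 1.099 = 911.1 Ω
  Rp2 = R4 ‖ Rs1 (parallel, both between nodes 0 and 2) = 1/(1/910 + 1/911.1) = 455.3 Ω
R_th = 455.3 Ω

Final answer: V_th = 0.006589 V, R_th = 455.3 Ω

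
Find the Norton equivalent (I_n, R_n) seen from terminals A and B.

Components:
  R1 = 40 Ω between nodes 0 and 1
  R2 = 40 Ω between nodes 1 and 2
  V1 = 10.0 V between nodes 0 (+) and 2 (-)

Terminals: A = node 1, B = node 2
Find the Thévenin equivalent first; then I_n = V_th/R_th and R_n = R_th.
Step 1 — V_th is the open-circuit voltage V_A - V_B (nothing connected across the terminals).
Nodal analysis, taking node 2 as the 0 V reference.
Source V1 fixes V_0 = 10 V.
KCL at each unknown node (sum of currents leaving = 0; resistances in Ω):
  Node 1: (V_1 - 10)/40 + (V_1 - 0)/40 = 0
Collecting terms: 0.05 × V_1 = 0.25  =>  V_1 = 5 V
V_th = V_1 - V_2 = 5 - 0 = 5 V
Step 2 — R_th: zero the source — replace V1 by a short circuit (node 2 merges into node 0) — and find the resistance seen between A (node 1) and B (node 0).
Reduce the network between node 1 (A) and node 0 (B) by series/parallel combination:
  Rp1 = R1 ‖ R2 (parallel, both between nodes 0 and 1) = 1/(1/40 + 1/40) = 20 Ω
R_th = 20 Ω
I_n = V_th/R_th = 5/20 = 0.25 A, and R_n = R_th = 20 Ω

Final answer: I_n = 0.25 A, R_n = 20 Ω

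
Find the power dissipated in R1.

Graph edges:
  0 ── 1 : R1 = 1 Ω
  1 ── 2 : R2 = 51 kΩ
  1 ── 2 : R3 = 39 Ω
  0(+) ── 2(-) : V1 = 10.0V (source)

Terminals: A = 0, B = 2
Nodal analysis, taking node 2 as the 0 V reference.
Source V1 fixes V_0 = 10 V.
KCL at each unknown node (sum of currents leaving = 0; resistances in Ω):
  Node 1: (V_1 - 10)/1 + (V_1 - 0)/51000 + (V_1 - 0)/39 = 0
Collecting terms: 1.026 × V_1 = 10  =>  V_1 = 9.75 V
I_R1 = (V_0 - V_1)/R1 = (10 - 9.75)/1 = 0.2502 A
P_R1 = I_R1² × R1 = (0.2502)² × 1 = 0.06259 W

Final answer: 0.06259 W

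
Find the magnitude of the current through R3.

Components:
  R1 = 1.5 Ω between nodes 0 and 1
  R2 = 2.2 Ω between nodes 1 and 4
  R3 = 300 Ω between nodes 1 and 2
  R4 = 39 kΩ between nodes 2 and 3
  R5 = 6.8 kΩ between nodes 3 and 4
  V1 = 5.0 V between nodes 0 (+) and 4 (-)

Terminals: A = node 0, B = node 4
Nodal analysis, taking node 4 as the 0 V reference.
Source V1 fixes V_0 = 5 V.
KCL at each unknown node (sum of currents leaving = 0; resistances in Ω):
  Node 1: (V_1 - 5)/1.5 + (V_1 - 0)/2.2 + (V_1 - V_2)/300 = 0
  Node 2: (V_2 - V_1)/300 + (V_2 - V_3)/39000 = 0
  Node 3: (V_3 - V_2)/39000 + (V_3 - 0)/6800 = 0
Collecting terms (coefficients in siemens):
  1.125·V_1 - 0.003333·V_2 = 3.333
  0.003359·V_2 - 0.003333·V_1 - 0.00002564·V_3 = 0
  0.0001727·V_3 - 0.00002564·V_2 = 0
Solving these 3 simultaneous equations (Gaussian elimination) gives:
  V_1 = 2.973 V, V_2 = 2.954 V, V_3 = 0.4385 V
I_R3 = (V_1 - V_2)/R3 = (2.973 - 2.954)/300 = 0.00006449 A
|I_R3| = 0.00006449 A

Final answer: |I_R3| = 6.449e-05 A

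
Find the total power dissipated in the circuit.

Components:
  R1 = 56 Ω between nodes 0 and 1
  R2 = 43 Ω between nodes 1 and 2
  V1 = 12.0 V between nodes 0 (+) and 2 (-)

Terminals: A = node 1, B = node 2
Nodal analysis, taking node 2 as the 0 V reference.
Source V1 fixes V_0 = 12 V.
KCL at each unknown node (sum of currents leaving = 0; resistances in Ω):
  Node 1: (V_1 - 12)/56 + (V_1 - 0)/43 = 0
Collecting terms: 0.04111 × V_1 = 0.2143  =>  V_1 = 5.212 V
Power in each resistor, P = (ΔV)²/R:
  P_R1 = (12 - 5.212)²/56 = 0.8228 W
  P_R2 = (5.212 - 0)²/43 = 0.6318 W
P_total = P_R1 + P_R2 = 1.455 W

Final answer: 1.455 W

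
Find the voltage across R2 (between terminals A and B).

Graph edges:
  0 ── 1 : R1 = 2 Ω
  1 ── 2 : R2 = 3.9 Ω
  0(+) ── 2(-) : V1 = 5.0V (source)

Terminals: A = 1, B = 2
R1 and R2 are in series across V1 (node 0 → node 1 → node 2), and the output A–B is taken across R2, so this is a voltage divider.
Series current: I = V1/(R1 + R2) = 5/(2 + 3.9) = 5/5.9 = 0.8475 A
V_R2 = I × R2 = V1 × R2/(R1 + R2) = 5 × 3.9/5.9 = 3.305 V

Final answer: 3.305 V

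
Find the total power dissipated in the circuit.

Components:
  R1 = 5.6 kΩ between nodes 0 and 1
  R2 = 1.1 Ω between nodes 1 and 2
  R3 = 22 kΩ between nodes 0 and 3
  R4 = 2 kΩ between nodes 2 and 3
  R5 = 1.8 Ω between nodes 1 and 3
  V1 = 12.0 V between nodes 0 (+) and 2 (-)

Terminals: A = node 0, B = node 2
Nodal analysis, taking node 2 as the 0 V reference.
Source V1 fixes V_0 = 12 V.
KCL at each unknown node (sum of currents leaving = 0; resistances in Ω):
  Node 1: (V_1 - 12)/5600 + (V_1 - 0)/1.1 + (V_1 - V_3)/1.8 = 0
  Node 3: (V_3 - 12)/22000 + (V_3 - 0)/2000 + (V_3 - V_1)/1.8 = 0
Collecting terms (coefficients in siemens):
  1.465·V_1 - 0.5556·V_3 = 0.002143
  0.5561·V_3 - 0.5556·V_1 = 0.0005455
Determinant D = (1.465)(0.5561) - (-0.5556)(-0.5556) = 0.5059
V_1 = [(0.002143)(0.5561) - (-0.5556)(0.0005455)]/D = 0.002954 V
V_3 = [(1.465)(0.0005455) - (0.002143)(-0.5556)]/D = 0.003932 V
Power in each resistor, P = (ΔV)²/R:
  P_R1 = (12 - 0.002954)²/5600 = 0.0257 W
  P_R2 = (0.002954 - 0)²/1.1 = 0.000007934 W
  P_R3 = (12 - 0.003932)²/22000 = 0.006541 W
  P_R4 = (0 - 0.003932)²/2000 = 0.000000007731 W
  P_R5 = (0.002954 - 0.003932)²/1.8 = 0.0000005313 W
P_total = P_R1 + P_R2 + P_R3 + P_R4 + P_R5 = 0.03225 W

Final answer: 0.03225 W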